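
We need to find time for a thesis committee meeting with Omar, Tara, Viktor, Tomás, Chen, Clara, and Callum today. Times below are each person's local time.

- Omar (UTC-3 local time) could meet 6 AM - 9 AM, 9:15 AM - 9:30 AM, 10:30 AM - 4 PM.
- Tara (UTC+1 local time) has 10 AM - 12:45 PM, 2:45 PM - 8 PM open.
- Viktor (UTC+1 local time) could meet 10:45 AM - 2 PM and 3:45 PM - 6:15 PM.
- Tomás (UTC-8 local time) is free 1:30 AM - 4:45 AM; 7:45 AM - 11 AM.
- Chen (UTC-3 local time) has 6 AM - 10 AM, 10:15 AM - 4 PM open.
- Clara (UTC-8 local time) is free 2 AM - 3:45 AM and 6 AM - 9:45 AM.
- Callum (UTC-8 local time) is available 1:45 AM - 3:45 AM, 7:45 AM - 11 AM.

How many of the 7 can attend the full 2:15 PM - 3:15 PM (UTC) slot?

Omar in UTC: 09:00-12:00, 12:15-12:30, 13:30-19:00 (add 3h to convert from UTC-3).
Tara in UTC: 09:00-11:45, 13:45-19:00 (subtract 1h to convert from UTC+1).
Viktor in UTC: 09:45-13:00, 14:45-17:15 (subtract 1h to convert from UTC+1).
Tomás in UTC: 09:30-12:45, 15:45-19:00 (add 8h to convert from UTC-8).
Chen in UTC: 09:00-13:00, 13:15-19:00 (add 3h to convert from UTC-3).
Clara in UTC: 10:00-11:45, 14:00-17:45 (add 8h to convert from UTC-8).
Callum in UTC: 09:45-11:45, 15:45-19:00 (add 8h to convert from UTC-8).
Omar, Tara, Chen, and Clara can make the full 14:15-15:15 slot — that's 4.

4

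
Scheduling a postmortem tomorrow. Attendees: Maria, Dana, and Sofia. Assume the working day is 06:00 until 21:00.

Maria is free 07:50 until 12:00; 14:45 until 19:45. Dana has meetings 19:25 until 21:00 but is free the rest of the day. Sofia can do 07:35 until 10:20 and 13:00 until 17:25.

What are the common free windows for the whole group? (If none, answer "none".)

Maria free: 07:50-12:00, 14:45-19:45.
Dana free: 06:00-19:25 (invert busy blocks within the working day).
Sofia free: 07:35-10:20, 13:00-17:25.
Maria ∩ Dana: 07:50-12:00, 14:45-19:25.
Maria ∩ Dana ∩ Sofia: 07:50-10:20, 14:45-17:25.

07:50-10:20, 14:45-17:25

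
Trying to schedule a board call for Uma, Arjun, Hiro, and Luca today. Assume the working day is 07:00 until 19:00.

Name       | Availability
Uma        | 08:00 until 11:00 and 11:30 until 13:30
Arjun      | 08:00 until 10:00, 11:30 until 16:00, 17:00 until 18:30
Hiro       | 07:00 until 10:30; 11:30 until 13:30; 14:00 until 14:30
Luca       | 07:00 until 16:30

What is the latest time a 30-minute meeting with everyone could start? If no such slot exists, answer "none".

13:00

Uma ∩ Arjun: 08:00-10:00, 11:30-13:30.
Uma ∩ Arjun ∩ Hiro: 08:00-10:00, 11:30-13:30.
Uma ∩ Arjun ∩ Hiro ∩ Luca: 08:00-10:00, 11:30-13:30.
So the common availability across everyone is 08:00-10:00, 11:30-13:30.
The last common window of at least 30 minutes is 11:30-13:30; a 30-minute meeting can start as late as 13:00 and still end by 13:30.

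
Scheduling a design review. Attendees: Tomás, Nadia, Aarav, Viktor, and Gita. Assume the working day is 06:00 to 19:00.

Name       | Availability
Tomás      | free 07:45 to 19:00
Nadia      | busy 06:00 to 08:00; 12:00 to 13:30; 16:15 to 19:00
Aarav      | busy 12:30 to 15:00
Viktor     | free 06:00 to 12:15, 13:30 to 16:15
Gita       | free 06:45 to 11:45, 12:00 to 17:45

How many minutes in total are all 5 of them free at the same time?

300

Tomás free: 07:45-19:00.
Nadia free: 08:00-12:00, 13:30-16:15 (invert busy blocks within the working day).
Aarav free: 06:00-12:30, 15:00-19:00 (invert busy blocks within the working day).
Viktor free: 06:00-12:15, 13:30-16:15.
Gita free: 06:45-11:45, 12:00-17:45.
Tomás ∩ Nadia: 08:00-12:00, 13:30-16:15.
Tomás ∩ Nadia ∩ Aarav: 08:00-12:00, 15:00-16:15.
Tomás ∩ Nadia ∩ Aarav ∩ Viktor: 08:00-12:00, 15:00-16:15.
Tomás ∩ Nadia ∩ Aarav ∩ Viktor ∩ Gita: 08:00-11:45, 15:00-16:15.
Summing the common windows: 225 + 75 = 300 minutes.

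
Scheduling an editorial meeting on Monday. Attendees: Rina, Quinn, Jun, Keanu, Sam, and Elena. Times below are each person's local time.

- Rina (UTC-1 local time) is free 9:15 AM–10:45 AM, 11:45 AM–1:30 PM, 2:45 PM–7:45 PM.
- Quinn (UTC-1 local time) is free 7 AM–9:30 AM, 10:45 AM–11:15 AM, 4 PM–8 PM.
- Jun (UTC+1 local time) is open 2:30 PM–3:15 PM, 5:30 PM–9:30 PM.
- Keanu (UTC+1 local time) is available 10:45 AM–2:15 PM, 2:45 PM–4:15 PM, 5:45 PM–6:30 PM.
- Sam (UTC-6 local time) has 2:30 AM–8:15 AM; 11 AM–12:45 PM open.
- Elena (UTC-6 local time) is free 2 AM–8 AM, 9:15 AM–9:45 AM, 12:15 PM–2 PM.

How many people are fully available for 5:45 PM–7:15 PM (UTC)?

3

Rina in UTC: 10:15-11:45, 12:45-14:30, 15:45-20:45 (add 1h to convert from UTC-1).
Quinn in UTC: 08:00-10:30, 11:45-12:15, 17:00-21:00 (add 1h to convert from UTC-1).
Jun in UTC: 13:30-14:15, 16:30-20:30 (subtract 1h to convert from UTC+1).
Keanu in UTC: 09:45-13:15, 13:45-15:15, 16:45-17:30 (subtract 1h to convert from UTC+1).
Sam in UTC: 08:30-14:15, 17:00-18:45 (add 6h to convert from UTC-6).
Elena in UTC: 08:00-14:00, 15:15-15:45, 18:15-20:00 (add 6h to convert from UTC-6).
Rina, Quinn, and Jun can make the full 17:45-19:15 slot — that's 3.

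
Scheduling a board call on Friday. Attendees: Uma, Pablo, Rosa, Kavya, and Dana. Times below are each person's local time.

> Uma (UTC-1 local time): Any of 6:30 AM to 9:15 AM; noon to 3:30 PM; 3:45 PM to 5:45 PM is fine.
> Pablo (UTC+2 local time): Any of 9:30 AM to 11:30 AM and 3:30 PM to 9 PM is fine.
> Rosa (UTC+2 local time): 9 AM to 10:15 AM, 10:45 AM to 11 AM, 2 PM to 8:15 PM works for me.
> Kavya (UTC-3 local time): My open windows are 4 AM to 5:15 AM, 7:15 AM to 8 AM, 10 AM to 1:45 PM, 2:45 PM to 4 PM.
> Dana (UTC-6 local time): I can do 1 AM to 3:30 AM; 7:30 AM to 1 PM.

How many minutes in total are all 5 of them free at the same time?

255

Uma in UTC: 07:30-10:15, 13:00-16:30, 16:45-18:45 (add 1h to convert from UTC-1).
Pablo in UTC: 07:30-09:30, 13:30-19:00 (subtract 2h to convert from UTC+2).
Rosa in UTC: 07:00-08:15, 08:45-09:00, 12:00-18:15 (subtract 2h to convert from UTC+2).
Kavya in UTC: 07:00-08:15, 10:15-11:00, 13:00-16:45, 17:45-19:00 (add 3h to convert from UTC-3).
Dana in UTC: 07:00-09:30, 13:30-19:00 (add 6h to convert from UTC-6).
Uma ∩ Pablo: 07:30-09:30, 13:30-16:30, 16:45-18:45.
Uma ∩ Pablo ∩ Rosa: 07:30-08:15, 08:45-09:00, 13:30-16:30, 16:45-18:15.
Uma ∩ Pablo ∩ Rosa ∩ Kavya: 07:30-08:15, 13:30-16:30, 17:45-18:15.
Uma ∩ Pablo ∩ Rosa ∩ Kavya ∩ Dana: 07:30-08:15, 13:30-16:30, 17:45-18:15.
So the common availability across everyone is 07:30-08:15, 13:30-16:30, 17:45-18:15.
Summing the common windows: 45 + 180 + 30 = 255 minutes.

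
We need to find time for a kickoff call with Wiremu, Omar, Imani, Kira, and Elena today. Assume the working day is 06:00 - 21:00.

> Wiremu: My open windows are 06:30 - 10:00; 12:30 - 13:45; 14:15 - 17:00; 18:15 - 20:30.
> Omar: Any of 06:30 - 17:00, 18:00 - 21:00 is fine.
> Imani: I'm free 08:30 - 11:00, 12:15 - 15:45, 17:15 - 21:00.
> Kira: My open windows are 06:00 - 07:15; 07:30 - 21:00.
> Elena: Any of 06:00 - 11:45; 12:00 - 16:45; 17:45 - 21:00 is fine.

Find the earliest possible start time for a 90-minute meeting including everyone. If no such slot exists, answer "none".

08:30

Wiremu ∩ Omar: 06:30-10:00, 12:30-13:45, 14:15-17:00, 18:15-20:30.
Wiremu ∩ Omar ∩ Imani: 08:30-10:00, 12:30-13:45, 14:15-15:45, 18:15-20:30.
Wiremu ∩ Omar ∩ Imani ∩ Kira: 08:30-10:00, 12:30-13:45, 14:15-15:45, 18:15-20:30.
Wiremu ∩ Omar ∩ Imani ∩ Kira ∩ Elena: 08:30-10:00, 12:30-13:45, 14:15-15:45, 18:15-20:30.
The first common window of at least 90 minutes is 08:30-10:00, so the earliest start is 08:30.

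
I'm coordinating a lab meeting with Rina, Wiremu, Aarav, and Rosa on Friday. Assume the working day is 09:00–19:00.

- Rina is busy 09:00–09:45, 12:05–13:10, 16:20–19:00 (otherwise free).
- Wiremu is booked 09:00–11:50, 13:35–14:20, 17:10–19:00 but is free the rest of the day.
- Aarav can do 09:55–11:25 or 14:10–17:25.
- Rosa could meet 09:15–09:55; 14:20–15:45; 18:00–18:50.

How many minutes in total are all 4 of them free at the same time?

85

Rina free: 09:45-12:05, 13:10-16:20 (invert busy blocks within the working day).
Wiremu free: 11:50-13:35, 14:20-17:10 (invert busy blocks within the working day).
Aarav free: 09:55-11:25, 14:10-17:25.
Rosa free: 09:15-09:55, 14:20-15:45, 18:00-18:50.
Rina ∩ Wiremu: 11:50-12:05, 13:10-13:35, 14:20-16:20.
Rina ∩ Wiremu ∩ Aarav: 14:20-16:20.
Rina ∩ Wiremu ∩ Aarav ∩ Rosa: 14:20-15:45.
That's a single block of 85 minutes.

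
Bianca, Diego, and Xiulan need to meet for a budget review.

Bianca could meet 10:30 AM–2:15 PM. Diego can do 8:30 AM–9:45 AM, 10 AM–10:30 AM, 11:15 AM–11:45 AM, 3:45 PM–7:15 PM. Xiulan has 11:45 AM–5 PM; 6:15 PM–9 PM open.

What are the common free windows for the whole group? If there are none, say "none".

none

Bianca ∩ Diego: 11:15-11:45.
Bianca ∩ Diego ∩ Xiulan: ∅.
There is no time when everyone is free.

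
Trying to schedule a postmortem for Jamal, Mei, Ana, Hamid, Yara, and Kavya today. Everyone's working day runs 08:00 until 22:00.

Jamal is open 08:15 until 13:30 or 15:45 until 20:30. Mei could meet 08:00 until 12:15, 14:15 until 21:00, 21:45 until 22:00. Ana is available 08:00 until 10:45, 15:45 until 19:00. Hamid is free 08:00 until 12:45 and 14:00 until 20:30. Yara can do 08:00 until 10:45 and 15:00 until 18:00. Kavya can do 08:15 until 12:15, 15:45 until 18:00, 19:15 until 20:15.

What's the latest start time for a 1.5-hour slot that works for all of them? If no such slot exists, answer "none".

Jamal ∩ Mei: 08:15-12:15, 15:45-20:30.
Jamal ∩ Mei ∩ Ana: 08:15-10:45, 15:45-19:00.
Jamal ∩ Mei ∩ Ana ∩ Hamid: 08:15-10:45, 15:45-19:00.
Jamal ∩ Mei ∩ Ana ∩ Hamid ∩ Yara: 08:15-10:45, 15:45-18:00.
Jamal ∩ Mei ∩ Ana ∩ Hamid ∩ Yara ∩ Kavya: 08:15-10:45, 15:45-18:00.
The last common window of at least 90 minutes is 15:45-18:00; a 90-minute meeting can start as late as 16:30 and still end by 18:00.

16:30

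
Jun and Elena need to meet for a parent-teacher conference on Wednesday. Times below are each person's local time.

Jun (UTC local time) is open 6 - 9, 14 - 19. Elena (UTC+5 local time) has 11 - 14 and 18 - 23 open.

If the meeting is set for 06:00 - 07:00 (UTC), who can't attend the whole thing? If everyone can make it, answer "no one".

no one

Jun in UTC: 06:00-09:00, 14:00-19:00.
Elena in UTC: 06:00-09:00, 13:00-18:00 (subtract 5h to convert from UTC+5).
Jun: free for 06:00-07:00. Elena: free for 06:00-07:00.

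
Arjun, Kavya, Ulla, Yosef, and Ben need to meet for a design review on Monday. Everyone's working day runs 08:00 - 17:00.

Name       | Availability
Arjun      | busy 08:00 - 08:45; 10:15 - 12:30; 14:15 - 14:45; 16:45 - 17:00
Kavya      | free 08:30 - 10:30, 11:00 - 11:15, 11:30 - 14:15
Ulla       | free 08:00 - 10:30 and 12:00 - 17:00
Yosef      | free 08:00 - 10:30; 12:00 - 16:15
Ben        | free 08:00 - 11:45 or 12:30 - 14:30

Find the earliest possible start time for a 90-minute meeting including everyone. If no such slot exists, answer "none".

08:45

Arjun free: 08:45-10:15, 12:30-14:15, 14:45-16:45 (invert busy blocks within the working day).
Kavya free: 08:30-10:30, 11:00-11:15, 11:30-14:15.
Ulla free: 08:00-10:30, 12:00-17:00.
Yosef free: 08:00-10:30, 12:00-16:15.
Ben free: 08:00-11:45, 12:30-14:30.
Arjun ∩ Kavya: 08:45-10:15, 12:30-14:15.
Arjun ∩ Kavya ∩ Ulla: 08:45-10:15, 12:30-14:15.
Arjun ∩ Kavya ∩ Ulla ∩ Yosef: 08:45-10:15, 12:30-14:15.
Arjun ∩ Kavya ∩ Ulla ∩ Yosef ∩ Ben: 08:45-10:15, 12:30-14:15.
The first common window of at least 90 minutes is 08:45-10:15, so the earliest start is 08:45.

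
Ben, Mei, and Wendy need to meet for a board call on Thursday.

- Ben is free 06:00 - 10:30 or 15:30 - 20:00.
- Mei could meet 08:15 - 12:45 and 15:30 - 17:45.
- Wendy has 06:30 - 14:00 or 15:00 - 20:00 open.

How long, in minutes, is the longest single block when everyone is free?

135

Ben ∩ Mei: 08:15-10:30, 15:30-17:45.
Ben ∩ Mei ∩ Wendy: 08:15-10:30, 15:30-17:45.
The longest is 08:15-10:30 at 135 minutes.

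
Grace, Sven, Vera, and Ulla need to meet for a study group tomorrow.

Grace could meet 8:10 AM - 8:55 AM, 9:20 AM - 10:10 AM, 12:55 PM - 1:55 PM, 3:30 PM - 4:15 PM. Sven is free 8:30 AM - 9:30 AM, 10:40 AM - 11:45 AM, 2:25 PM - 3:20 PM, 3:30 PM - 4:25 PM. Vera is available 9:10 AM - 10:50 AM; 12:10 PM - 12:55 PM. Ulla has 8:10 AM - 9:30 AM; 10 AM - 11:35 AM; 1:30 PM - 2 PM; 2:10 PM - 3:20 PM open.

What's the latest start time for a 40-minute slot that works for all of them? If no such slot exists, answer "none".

Grace ∩ Sven: 08:30-08:55, 09:20-09:30, 15:30-16:15.
Grace ∩ Sven ∩ Vera: 09:20-09:30.
Grace ∩ Sven ∩ Vera ∩ Ulla: 09:20-09:30.
No common window is at least 40 minutes long.

none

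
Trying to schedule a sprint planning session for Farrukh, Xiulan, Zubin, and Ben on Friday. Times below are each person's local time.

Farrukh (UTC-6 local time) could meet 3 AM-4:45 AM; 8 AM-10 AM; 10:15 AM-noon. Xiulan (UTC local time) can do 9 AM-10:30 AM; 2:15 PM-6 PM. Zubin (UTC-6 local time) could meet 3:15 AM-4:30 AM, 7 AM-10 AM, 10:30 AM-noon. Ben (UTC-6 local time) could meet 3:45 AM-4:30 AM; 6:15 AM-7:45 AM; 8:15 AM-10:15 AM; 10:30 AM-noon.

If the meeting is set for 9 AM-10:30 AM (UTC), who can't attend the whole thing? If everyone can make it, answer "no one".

Ben, Zubin

Farrukh in UTC: 09:00-10:45, 14:00-16:00, 16:15-18:00 (add 6h to convert from UTC-6).
Xiulan in UTC: 09:00-10:30, 14:15-18:00.
Zubin in UTC: 09:15-10:30, 13:00-16:00, 16:30-18:00 (add 6h to convert from UTC-6).
Ben in UTC: 09:45-10:30, 12:15-13:45, 14:15-16:15, 16:30-18:00 (add 6h to convert from UTC-6).
Farrukh: free for 09:00-10:30. Xiulan: free for 09:00-10:30. Zubin: not fully free for 09:00-10:30. Ben: not fully free for 09:00-10:30.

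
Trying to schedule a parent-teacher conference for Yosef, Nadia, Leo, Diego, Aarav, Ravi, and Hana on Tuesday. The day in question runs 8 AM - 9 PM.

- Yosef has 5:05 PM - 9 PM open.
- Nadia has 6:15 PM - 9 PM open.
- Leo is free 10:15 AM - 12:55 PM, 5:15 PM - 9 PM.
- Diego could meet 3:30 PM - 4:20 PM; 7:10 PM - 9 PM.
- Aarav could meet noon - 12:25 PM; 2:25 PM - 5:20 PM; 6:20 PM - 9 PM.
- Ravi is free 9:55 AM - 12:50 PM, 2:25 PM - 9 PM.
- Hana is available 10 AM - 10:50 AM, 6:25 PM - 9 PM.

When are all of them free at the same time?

19:10-21:00

Yosef ∩ Nadia: 18:15-21:00.
Yosef ∩ Nadia ∩ Leo: 18:15-21:00.
Yosef ∩ Nadia ∩ Leo ∩ Diego: 19:10-21:00.
Yosef ∩ Nadia ∩ Leo ∩ Diego ∩ Aarav: 19:10-21:00.
Yosef ∩ Nadia ∩ Leo ∩ Diego ∩ Aarav ∩ Ravi: 19:10-21:00.
Yosef ∩ Nadia ∩ Leo ∩ Diego ∩ Aarav ∩ Ravi ∩ Hana: 19:10-21:00.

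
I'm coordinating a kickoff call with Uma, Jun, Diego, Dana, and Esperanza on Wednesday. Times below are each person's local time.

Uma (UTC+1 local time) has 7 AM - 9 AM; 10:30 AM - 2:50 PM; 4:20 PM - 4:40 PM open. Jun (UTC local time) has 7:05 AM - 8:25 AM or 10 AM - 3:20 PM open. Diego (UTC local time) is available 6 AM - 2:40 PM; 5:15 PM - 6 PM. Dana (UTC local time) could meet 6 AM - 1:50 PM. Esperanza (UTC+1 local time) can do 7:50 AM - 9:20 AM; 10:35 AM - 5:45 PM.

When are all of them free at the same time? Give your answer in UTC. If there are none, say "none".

07:05-08:00, 10:00-13:50

Uma in UTC: 06:00-08:00, 09:30-13:50, 15:20-15:40 (subtract 1h to convert from UTC+1).
Jun in UTC: 07:05-08:25, 10:00-15:20.
Diego in UTC: 06:00-14:40, 17:15-18:00.
Dana in UTC: 06:00-13:50.
Esperanza in UTC: 06:50-08:20, 09:35-16:45 (subtract 1h to convert from UTC+1).
Uma ∩ Jun: 07:05-08:00, 10:00-13:50.
Uma ∩ Jun ∩ Diego: 07:05-08:00, 10:00-13:50.
Uma ∩ Jun ∩ Diego ∩ Dana: 07:05-08:00, 10:00-13:50.
Uma ∩ Jun ∩ Diego ∩ Dana ∩ Esperanza: 07:05-08:00, 10:00-13:50.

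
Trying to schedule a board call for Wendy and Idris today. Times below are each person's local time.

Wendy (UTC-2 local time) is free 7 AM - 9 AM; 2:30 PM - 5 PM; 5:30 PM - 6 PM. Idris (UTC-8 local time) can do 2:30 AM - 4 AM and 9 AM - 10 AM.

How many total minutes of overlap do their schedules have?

90

Wendy in UTC: 09:00-11:00, 16:30-19:00, 19:30-20:00 (add 2h to convert from UTC-2).
Idris in UTC: 10:30-12:00, 17:00-18:00 (add 8h to convert from UTC-8).
Wendy ∩ Idris: 10:30-11:00, 17:00-18:00.
Summing the common windows: 30 + 60 = 90 minutes.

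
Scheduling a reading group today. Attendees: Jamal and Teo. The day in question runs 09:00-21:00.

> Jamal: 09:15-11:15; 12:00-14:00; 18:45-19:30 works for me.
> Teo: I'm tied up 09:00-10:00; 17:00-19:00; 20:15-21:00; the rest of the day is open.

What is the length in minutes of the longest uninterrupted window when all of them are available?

120

Jamal free: 09:15-11:15, 12:00-14:00, 18:45-19:30.
Teo free: 10:00-17:00, 19:00-20:15 (invert busy blocks within the working day).
Jamal ∩ Teo: 10:00-11:15, 12:00-14:00, 19:00-19:30.
The longest is 12:00-14:00 at 120 minutes.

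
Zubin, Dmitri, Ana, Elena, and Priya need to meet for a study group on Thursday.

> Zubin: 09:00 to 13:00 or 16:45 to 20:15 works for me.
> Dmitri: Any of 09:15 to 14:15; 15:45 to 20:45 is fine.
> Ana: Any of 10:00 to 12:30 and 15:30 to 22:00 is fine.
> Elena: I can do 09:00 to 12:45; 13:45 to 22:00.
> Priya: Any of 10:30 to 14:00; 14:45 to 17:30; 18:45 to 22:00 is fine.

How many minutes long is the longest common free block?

120

Zubin ∩ Dmitri: 09:15-13:00, 16:45-20:15.
Zubin ∩ Dmitri ∩ Ana: 10:00-12:30, 16:45-20:15.
Zubin ∩ Dmitri ∩ Ana ∩ Elena: 10:00-12:30, 16:45-20:15.
Zubin ∩ Dmitri ∩ Ana ∩ Elena ∩ Priya: 10:30-12:30, 16:45-17:30, 18:45-20:15.
Those are the intersection windows.
The longest is 10:30-12:30 at 120 minutes.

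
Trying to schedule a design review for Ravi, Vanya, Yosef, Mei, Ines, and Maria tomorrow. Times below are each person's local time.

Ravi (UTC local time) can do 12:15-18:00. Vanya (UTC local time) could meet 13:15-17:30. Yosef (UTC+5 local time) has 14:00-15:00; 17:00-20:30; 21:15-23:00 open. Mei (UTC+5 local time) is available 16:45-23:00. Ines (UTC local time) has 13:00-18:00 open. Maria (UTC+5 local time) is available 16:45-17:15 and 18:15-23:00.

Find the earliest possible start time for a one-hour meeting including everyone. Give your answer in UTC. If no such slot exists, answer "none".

13:15

Ravi in UTC: 12:15-18:00.
Vanya in UTC: 13:15-17:30.
Yosef in UTC: 09:00-10:00, 12:00-15:30, 16:15-18:00 (subtract 5h to convert from UTC+5).
Mei in UTC: 11:45-18:00 (subtract 5h to convert from UTC+5).
Ines in UTC: 13:00-18:00.
Maria in UTC: 11:45-12:15, 13:15-18:00 (subtract 5h to convert from UTC+5).
Ravi ∩ Vanya: 13:15-17:30.
Ravi ∩ Vanya ∩ Yosef: 13:15-15:30, 16:15-17:30.
Ravi ∩ Vanya ∩ Yosef ∩ Mei: 13:15-15:30, 16:15-17:30.
Ravi ∩ Vanya ∩ Yosef ∩ Mei ∩ Ines: 13:15-15:30, 16:15-17:30.
Ravi ∩ Vanya ∩ Yosef ∩ Mei ∩ Ines ∩ Maria: 13:15-15:30, 16:15-17:30.
The first common window of at least 60 minutes is 13:15-15:30, so the earliest start is 13:15.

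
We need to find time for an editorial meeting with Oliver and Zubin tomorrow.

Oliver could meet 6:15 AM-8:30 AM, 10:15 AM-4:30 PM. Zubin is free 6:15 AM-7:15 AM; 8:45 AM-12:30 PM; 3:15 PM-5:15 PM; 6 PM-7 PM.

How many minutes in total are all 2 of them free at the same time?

270

Oliver ∩ Zubin: 06:15-07:15, 10:15-12:30, 15:15-16:30.
Summing the common windows: 60 + 135 + 75 = 270 minutes.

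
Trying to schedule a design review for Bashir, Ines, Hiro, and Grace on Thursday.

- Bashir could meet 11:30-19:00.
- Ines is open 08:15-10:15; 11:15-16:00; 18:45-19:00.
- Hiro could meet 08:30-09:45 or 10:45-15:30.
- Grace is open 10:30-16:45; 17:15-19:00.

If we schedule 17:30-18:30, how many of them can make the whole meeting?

Bashir and Grace can make the full 17:30-18:30 slot — that's 2.

2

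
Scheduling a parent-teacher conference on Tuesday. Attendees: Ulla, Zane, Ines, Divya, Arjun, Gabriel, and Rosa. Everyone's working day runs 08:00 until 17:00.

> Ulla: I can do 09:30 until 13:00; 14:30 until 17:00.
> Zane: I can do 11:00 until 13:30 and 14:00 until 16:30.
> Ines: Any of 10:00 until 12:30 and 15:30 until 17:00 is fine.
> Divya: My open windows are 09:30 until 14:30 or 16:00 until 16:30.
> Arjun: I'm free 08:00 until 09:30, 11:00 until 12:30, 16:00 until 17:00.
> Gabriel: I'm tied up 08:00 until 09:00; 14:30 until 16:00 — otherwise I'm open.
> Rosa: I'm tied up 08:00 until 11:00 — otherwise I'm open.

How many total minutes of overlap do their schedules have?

120

Ulla free: 09:30-13:00, 14:30-17:00.
Zane free: 11:00-13:30, 14:00-16:30.
Ines free: 10:00-12:30, 15:30-17:00.
Divya free: 09:30-14:30, 16:00-16:30.
Arjun free: 08:00-09:30, 11:00-12:30, 16:00-17:00.
Gabriel free: 09:00-14:30, 16:00-17:00 (invert busy blocks within the working day).
Rosa free: 11:00-17:00 (invert busy blocks within the working day).
Ulla ∩ Zane: 11:00-13:00, 14:30-16:30.
Ulla ∩ Zane ∩ Ines: 11:00-12:30, 15:30-16:30.
Ulla ∩ Zane ∩ Ines ∩ Divya: 11:00-12:30, 16:00-16:30.
Ulla ∩ Zane ∩ Ines ∩ Divya ∩ Arjun: 11:00-12:30, 16:00-16:30.
Ulla ∩ Zane ∩ Ines ∩ Divya ∩ Arjun ∩ Gabriel: 11:00-12:30, 16:00-16:30.
Ulla ∩ Zane ∩ Ines ∩ Divya ∩ Arjun ∩ Gabriel ∩ Rosa: 11:00-12:30, 16:00-16:30.
Summing the common windows: 90 + 30 = 120 minutes.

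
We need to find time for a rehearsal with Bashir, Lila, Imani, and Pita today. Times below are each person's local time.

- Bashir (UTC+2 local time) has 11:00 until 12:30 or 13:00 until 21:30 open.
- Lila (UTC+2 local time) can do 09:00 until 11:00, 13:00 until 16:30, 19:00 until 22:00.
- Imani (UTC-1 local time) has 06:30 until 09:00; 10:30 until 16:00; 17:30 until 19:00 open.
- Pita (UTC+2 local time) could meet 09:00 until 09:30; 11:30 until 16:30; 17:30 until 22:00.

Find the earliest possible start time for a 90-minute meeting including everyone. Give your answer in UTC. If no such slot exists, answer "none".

11:30

Bashir in UTC: 09:00-10:30, 11:00-19:30 (subtract 2h to convert from UTC+2).
Lila in UTC: 07:00-09:00, 11:00-14:30, 17:00-20:00 (subtract 2h to convert from UTC+2).
Imani in UTC: 07:30-10:00, 11:30-17:00, 18:30-20:00 (add 1h to convert from UTC-1).
Pita in UTC: 07:00-07:30, 09:30-14:30, 15:30-20:00 (subtract 2h to convert from UTC+2).
Bashir ∩ Lila: 11:00-14:30, 17:00-19:30.
Bashir ∩ Lila ∩ Imani: 11:30-14:30, 18:30-19:30.
Bashir ∩ Lila ∩ Imani ∩ Pita: 11:30-14:30, 18:30-19:30.
The first common window of at least 90 minutes is 11:30-14:30, so the earliest start is 11:30.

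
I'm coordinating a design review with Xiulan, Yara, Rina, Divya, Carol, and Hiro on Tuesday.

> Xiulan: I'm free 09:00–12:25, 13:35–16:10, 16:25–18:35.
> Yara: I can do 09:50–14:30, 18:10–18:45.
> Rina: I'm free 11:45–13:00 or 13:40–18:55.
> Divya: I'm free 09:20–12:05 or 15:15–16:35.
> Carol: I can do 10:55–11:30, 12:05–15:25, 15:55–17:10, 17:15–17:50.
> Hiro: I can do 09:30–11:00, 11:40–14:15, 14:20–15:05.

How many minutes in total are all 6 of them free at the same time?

Xiulan ∩ Yara: 09:50-12:25, 13:35-14:30, 18:10-18:35.
Xiulan ∩ Yara ∩ Rina: 11:45-12:25, 13:40-14:30, 18:10-18:35.
Xiulan ∩ Yara ∩ Rina ∩ Divya: 11:45-12:05.
Xiulan ∩ Yara ∩ Rina ∩ Divya ∩ Carol: ∅.
Xiulan ∩ Yara ∩ Rina ∩ Divya ∩ Carol ∩ Hiro: ∅.
There is no time when everyone is free.
There is no common window, so the total is 0 minutes.

0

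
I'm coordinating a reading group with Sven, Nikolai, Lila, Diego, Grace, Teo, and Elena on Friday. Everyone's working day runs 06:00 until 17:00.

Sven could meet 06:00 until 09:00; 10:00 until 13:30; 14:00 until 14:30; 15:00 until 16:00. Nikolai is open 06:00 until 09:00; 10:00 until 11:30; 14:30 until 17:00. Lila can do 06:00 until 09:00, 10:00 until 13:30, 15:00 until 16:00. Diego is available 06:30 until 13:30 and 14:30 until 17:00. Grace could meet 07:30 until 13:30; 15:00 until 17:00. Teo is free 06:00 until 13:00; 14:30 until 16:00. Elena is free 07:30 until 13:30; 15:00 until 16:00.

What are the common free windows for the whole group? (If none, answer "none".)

Sven ∩ Nikolai: 06:00-09:00, 10:00-11:30, 15:00-16:00.
Sven ∩ Nikolai ∩ Lila: 06:00-09:00, 10:00-11:30, 15:00-16:00.
Sven ∩ Nikolai ∩ Lila ∩ Diego: 06:30-09:00, 10:00-11:30, 15:00-16:00.
Sven ∩ Nikolai ∩ Lila ∩ Diego ∩ Grace: 07:30-09:00, 10:00-11:30, 15:00-16:00.
Sven ∩ Nikolai ∩ Lila ∩ Diego ∩ Grace ∩ Teo: 07:30-09:00, 10:00-11:30, 15:00-16:00.
Sven ∩ Nikolai ∩ Lila ∩ Diego ∩ Grace ∩ Teo ∩ Elena: 07:30-09:00, 10:00-11:30, 15:00-16:00.
So the common availability across everyone is 07:30-09:00, 10:00-11:30, 15:00-16:00.

07:30-09:00, 10:00-11:30, 15:00-16:00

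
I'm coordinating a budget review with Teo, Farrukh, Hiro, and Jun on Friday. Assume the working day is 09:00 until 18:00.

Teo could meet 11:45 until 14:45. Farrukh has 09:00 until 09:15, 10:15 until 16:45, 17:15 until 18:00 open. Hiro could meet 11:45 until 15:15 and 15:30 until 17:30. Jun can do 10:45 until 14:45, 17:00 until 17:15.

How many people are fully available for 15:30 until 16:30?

Farrukh and Hiro can make the full 15:30-16:30 slot — that's 2.

2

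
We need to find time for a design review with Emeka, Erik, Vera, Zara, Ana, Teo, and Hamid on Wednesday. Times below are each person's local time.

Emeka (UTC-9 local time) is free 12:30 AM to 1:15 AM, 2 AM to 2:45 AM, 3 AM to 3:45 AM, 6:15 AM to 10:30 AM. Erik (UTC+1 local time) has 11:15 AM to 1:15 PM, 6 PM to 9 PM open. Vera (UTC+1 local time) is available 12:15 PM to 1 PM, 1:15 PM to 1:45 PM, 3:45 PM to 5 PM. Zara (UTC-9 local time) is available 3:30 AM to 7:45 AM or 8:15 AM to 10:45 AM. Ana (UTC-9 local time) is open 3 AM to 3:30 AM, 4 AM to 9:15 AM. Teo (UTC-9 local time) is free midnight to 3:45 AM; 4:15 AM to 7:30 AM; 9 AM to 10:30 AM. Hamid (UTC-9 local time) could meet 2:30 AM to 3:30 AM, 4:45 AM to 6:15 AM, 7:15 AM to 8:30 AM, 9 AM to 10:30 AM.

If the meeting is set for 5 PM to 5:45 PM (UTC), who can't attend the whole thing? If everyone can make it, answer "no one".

Emeka in UTC: 09:30-10:15, 11:00-11:45, 12:00-12:45, 15:15-19:30 (add 9h to convert from UTC-9).
Erik in UTC: 10:15-12:15, 17:00-20:00 (subtract 1h to convert from UTC+1).
Vera in UTC: 11:15-12:00, 12:15-12:45, 14:45-16:00 (subtract 1h to convert from UTC+1).
Zara in UTC: 12:30-16:45, 17:15-19:45 (add 9h to convert from UTC-9).
Ana in UTC: 12:00-12:30, 13:00-18:15 (add 9h to convert from UTC-9).
Teo in UTC: 09:00-12:45, 13:15-16:30, 18:00-19:30 (add 9h to convert from UTC-9).
Hamid in UTC: 11:30-12:30, 13:45-15:15, 16:15-17:30, 18:00-19:30 (add 9h to convert from UTC-9).
Emeka: free for 17:00-17:45. Erik: free for 17:00-17:45. Vera: not fully free for 17:00-17:45. Zara: not fully free for 17:00-17:45. Ana: free for 17:00-17:45. Teo: not fully free for 17:00-17:45. Hamid: not fully free for 17:00-17:45.

Hamid, Teo, Vera, Zara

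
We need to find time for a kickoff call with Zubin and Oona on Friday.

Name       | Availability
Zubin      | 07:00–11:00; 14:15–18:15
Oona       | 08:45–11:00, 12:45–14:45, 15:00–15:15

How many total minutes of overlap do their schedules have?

Zubin ∩ Oona: 08:45-11:00, 14:15-14:45, 15:00-15:15.
Summing the common windows: 135 + 30 + 15 = 180 minutes.

180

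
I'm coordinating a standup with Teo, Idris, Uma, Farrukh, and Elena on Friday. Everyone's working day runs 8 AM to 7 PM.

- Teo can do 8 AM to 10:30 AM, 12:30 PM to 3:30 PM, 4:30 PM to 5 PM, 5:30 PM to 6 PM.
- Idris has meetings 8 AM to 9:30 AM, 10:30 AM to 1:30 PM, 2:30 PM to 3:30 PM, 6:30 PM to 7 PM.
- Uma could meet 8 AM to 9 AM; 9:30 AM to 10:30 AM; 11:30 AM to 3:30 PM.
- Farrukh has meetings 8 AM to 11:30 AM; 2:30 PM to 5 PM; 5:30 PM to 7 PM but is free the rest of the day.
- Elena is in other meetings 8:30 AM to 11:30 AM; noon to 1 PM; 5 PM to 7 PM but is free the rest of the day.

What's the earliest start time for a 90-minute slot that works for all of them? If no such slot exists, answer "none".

none

Teo free: 08:00-10:30, 12:30-15:30, 16:30-17:00, 17:30-18:00.
Idris free: 09:30-10:30, 13:30-14:30, 15:30-18:30 (invert busy blocks within the working day).
Uma free: 08:00-09:00, 09:30-10:30, 11:30-15:30.
Farrukh free: 11:30-14:30, 17:00-17:30 (invert busy blocks within the working day).
Elena free: 08:00-08:30, 11:30-12:00, 13:00-17:00 (invert busy blocks within the working day).
Teo ∩ Idris: 09:30-10:30, 13:30-14:30, 16:30-17:00, 17:30-18:00.
Teo ∩ Idris ∩ Uma: 09:30-10:30, 13:30-14:30.
Teo ∩ Idris ∩ Uma ∩ Farrukh: 13:30-14:30.
Teo ∩ Idris ∩ Uma ∩ Farrukh ∩ Elena: 13:30-14:30.
No common window is at least 90 minutes long.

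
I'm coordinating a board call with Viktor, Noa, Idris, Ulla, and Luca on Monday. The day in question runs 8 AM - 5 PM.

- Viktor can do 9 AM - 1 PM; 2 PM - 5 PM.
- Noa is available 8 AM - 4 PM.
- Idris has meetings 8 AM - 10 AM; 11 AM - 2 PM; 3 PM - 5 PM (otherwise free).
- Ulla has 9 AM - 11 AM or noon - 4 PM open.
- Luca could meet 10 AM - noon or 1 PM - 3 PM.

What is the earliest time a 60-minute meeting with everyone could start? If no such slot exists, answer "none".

Viktor free: 09:00-13:00, 14:00-17:00.
Noa free: 08:00-16:00.
Idris free: 10:00-11:00, 14:00-15:00 (invert busy blocks within the working day).
Ulla free: 09:00-11:00, 12:00-16:00.
Luca free: 10:00-12:00, 13:00-15:00.
Viktor ∩ Noa: 09:00-13:00, 14:00-16:00.
Viktor ∩ Noa ∩ Idris: 10:00-11:00, 14:00-15:00.
Viktor ∩ Noa ∩ Idris ∩ Ulla: 10:00-11:00, 14:00-15:00.
Viktor ∩ Noa ∩ Idris ∩ Ulla ∩ Luca: 10:00-11:00, 14:00-15:00.
The first common window of at least 60 minutes is 10:00-11:00, so the earliest start is 10:00.

10:00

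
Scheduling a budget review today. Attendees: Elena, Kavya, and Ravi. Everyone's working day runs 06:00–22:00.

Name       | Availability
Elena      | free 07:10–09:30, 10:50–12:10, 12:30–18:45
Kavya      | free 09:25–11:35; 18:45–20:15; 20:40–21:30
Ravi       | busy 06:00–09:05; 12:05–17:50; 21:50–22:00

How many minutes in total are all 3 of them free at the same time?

50

Elena free: 07:10-09:30, 10:50-12:10, 12:30-18:45.
Kavya free: 09:25-11:35, 18:45-20:15, 20:40-21:30.
Ravi free: 09:05-12:05, 17:50-21:50 (invert busy blocks within the working day).
Elena ∩ Kavya: 09:25-09:30, 10:50-11:35.
Elena ∩ Kavya ∩ Ravi: 09:25-09:30, 10:50-11:35.
Summing the common windows: 5 + 45 = 50 minutes.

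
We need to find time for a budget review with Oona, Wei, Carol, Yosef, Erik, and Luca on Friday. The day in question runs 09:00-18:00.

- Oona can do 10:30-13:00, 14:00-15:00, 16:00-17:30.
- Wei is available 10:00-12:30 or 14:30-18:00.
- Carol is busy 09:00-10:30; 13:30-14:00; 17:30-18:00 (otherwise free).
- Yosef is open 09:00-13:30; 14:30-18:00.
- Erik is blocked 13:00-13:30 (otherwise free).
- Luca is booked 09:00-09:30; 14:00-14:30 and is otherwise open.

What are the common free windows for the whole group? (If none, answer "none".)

10:30-12:30, 14:30-15:00, 16:00-17:30

Oona free: 10:30-13:00, 14:00-15:00, 16:00-17:30.
Wei free: 10:00-12:30, 14:30-18:00.
Carol free: 10:30-13:30, 14:00-17:30 (invert busy blocks within the working day).
Yosef free: 09:00-13:30, 14:30-18:00.
Erik free: 09:00-13:00, 13:30-18:00 (invert busy blocks within the working day).
Luca free: 09:30-14:00, 14:30-18:00 (invert busy blocks within the working day).
Oona ∩ Wei: 10:30-12:30, 14:30-15:00, 16:00-17:30.
Oona ∩ Wei ∩ Carol: 10:30-12:30, 14:30-15:00, 16:00-17:30.
Oona ∩ Wei ∩ Carol ∩ Yosef: 10:30-12:30, 14:30-15:00, 16:00-17:30.
Oona ∩ Wei ∩ Carol ∩ Yosef ∩ Erik: 10:30-12:30, 14:30-15:00, 16:00-17:30.
Oona ∩ Wei ∩ Carol ∩ Yosef ∩ Erik ∩ Luca: 10:30-12:30, 14:30-15:00, 16:00-17:30.
Those are the intersection windows.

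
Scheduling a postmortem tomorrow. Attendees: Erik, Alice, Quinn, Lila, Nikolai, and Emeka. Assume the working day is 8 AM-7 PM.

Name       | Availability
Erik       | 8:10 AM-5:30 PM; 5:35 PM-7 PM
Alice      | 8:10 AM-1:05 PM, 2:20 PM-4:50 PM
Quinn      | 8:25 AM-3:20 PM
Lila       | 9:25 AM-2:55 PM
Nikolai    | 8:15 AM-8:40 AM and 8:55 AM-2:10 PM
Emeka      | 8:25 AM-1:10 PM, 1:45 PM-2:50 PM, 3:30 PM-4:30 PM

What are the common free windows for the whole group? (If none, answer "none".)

Erik ∩ Alice: 08:10-13:05, 14:20-16:50.
Erik ∩ Alice ∩ Quinn: 08:25-13:05, 14:20-15:20.
Erik ∩ Alice ∩ Quinn ∩ Lila: 09:25-13:05, 14:20-14:55.
Erik ∩ Alice ∩ Quinn ∩ Lila ∩ Nikolai: 09:25-13:05.
Erik ∩ Alice ∩ Quinn ∩ Lila ∩ Nikolai ∩ Emeka: 09:25-13:05.

09:25-13:05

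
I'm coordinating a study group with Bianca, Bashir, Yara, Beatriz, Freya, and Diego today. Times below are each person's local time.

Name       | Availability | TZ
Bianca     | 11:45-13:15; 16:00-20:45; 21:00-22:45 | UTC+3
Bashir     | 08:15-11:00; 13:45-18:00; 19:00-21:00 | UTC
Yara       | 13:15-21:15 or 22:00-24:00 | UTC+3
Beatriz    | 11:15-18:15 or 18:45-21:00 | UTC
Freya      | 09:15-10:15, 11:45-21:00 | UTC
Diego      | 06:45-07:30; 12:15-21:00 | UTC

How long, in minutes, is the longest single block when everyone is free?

Bianca in UTC: 08:45-10:15, 13:00-17:45, 18:00-19:45 (subtract 3h to convert from UTC+3).
Bashir in UTC: 08:15-11:00, 13:45-18:00, 19:00-21:00.
Yara in UTC: 10:15-18:15, 19:00-21:00 (subtract 3h to convert from UTC+3).
Beatriz in UTC: 11:15-18:15, 18:45-21:00.
Freya in UTC: 09:15-10:15, 11:45-21:00.
Diego in UTC: 06:45-07:30, 12:15-21:00.
Bianca ∩ Bashir: 08:45-10:15, 13:45-17:45, 19:00-19:45.
Bianca ∩ Bashir ∩ Yara: 13:45-17:45, 19:00-19:45.
Bianca ∩ Bashir ∩ Yara ∩ Beatriz: 13:45-17:45, 19:00-19:45.
Bianca ∩ Bashir ∩ Yara ∩ Beatriz ∩ Freya: 13:45-17:45, 19:00-19:45.
Bianca ∩ Bashir ∩ Yara ∩ Beatriz ∩ Freya ∩ Diego: 13:45-17:45, 19:00-19:45.
The longest is 13:45-17:45 at 240 minutes.

240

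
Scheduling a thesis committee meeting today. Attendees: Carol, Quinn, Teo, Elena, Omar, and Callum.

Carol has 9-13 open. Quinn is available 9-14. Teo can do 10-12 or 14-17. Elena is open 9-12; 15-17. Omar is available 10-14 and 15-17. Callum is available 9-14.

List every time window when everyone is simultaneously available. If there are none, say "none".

10:00-12:00

Carol ∩ Quinn: 09:00-13:00.
Carol ∩ Quinn ∩ Teo: 10:00-12:00.
Carol ∩ Quinn ∩ Teo ∩ Elena: 10:00-12:00.
Carol ∩ Quinn ∩ Teo ∩ Elena ∩ Omar: 10:00-12:00.
Carol ∩ Quinn ∩ Teo ∩ Elena ∩ Omar ∩ Callum: 10:00-12:00.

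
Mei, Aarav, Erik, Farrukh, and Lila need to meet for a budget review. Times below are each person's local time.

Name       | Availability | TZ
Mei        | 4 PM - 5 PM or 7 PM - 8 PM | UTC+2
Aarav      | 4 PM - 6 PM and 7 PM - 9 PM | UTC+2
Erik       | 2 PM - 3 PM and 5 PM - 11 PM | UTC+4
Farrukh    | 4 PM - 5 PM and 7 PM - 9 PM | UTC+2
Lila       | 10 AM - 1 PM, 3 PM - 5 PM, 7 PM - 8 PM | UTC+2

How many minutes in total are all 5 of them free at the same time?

Mei in UTC: 14:00-15:00, 17:00-18:00 (subtract 2h to convert from UTC+2).
Aarav in UTC: 14:00-16:00, 17:00-19:00 (subtract 2h to convert from UTC+2).
Erik in UTC: 10:00-11:00, 13:00-19:00 (subtract 4h to convert from UTC+4).
Farrukh in UTC: 14:00-15:00, 17:00-19:00 (subtract 2h to convert from UTC+2).
Lila in UTC: 08:00-11:00, 13:00-15:00, 17:00-18:00 (subtract 2h to convert from UTC+2).
Mei ∩ Aarav: 14:00-15:00, 17:00-18:00.
Mei ∩ Aarav ∩ Erik: 14:00-15:00, 17:00-18:00.
Mei ∩ Aarav ∩ Erik ∩ Farrukh: 14:00-15:00, 17:00-18:00.
Mei ∩ Aarav ∩ Erik ∩ Farrukh ∩ Lila: 14:00-15:00, 17:00-18:00.
Summing the common windows: 60 + 60 = 120 minutes.

120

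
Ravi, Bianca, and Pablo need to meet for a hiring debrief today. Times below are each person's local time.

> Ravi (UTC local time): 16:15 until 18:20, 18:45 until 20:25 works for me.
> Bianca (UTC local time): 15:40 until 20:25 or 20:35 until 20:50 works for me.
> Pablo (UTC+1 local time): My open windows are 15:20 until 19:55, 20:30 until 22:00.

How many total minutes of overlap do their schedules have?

190

Ravi in UTC: 16:15-18:20, 18:45-20:25.
Bianca in UTC: 15:40-20:25, 20:35-20:50.
Pablo in UTC: 14:20-18:55, 19:30-21:00 (subtract 1h to convert from UTC+1).
Ravi ∩ Bianca: 16:15-18:20, 18:45-20:25.
Ravi ∩ Bianca ∩ Pablo: 16:15-18:20, 18:45-18:55, 19:30-20:25.
Summing the common windows: 125 + 10 + 55 = 190 minutes.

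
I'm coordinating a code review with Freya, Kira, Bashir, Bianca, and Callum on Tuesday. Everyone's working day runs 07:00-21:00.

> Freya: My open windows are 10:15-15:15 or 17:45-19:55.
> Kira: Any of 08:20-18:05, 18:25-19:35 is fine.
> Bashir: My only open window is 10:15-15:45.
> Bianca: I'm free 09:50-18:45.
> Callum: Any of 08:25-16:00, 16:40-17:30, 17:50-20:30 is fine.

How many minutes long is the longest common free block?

300

Freya ∩ Kira: 10:15-15:15, 17:45-18:05, 18:25-19:35.
Freya ∩ Kira ∩ Bashir: 10:15-15:15.
Freya ∩ Kira ∩ Bashir ∩ Bianca: 10:15-15:15.
Freya ∩ Kira ∩ Bashir ∩ Bianca ∩ Callum: 10:15-15:15.
Those are the intersection windows.
The longest is 10:15-15:15 at 300 minutes.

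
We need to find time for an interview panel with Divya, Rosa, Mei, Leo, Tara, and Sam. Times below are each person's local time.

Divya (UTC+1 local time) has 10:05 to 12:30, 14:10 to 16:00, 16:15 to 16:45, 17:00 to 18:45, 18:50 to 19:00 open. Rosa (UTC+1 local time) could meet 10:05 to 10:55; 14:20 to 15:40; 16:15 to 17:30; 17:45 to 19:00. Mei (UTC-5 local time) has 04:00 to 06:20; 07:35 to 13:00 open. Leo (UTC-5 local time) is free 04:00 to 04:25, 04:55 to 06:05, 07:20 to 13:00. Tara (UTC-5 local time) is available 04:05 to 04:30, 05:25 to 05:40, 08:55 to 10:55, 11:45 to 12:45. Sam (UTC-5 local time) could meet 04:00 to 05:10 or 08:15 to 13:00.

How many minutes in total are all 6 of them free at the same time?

155

Divya in UTC: 09:05-11:30, 13:10-15:00, 15:15-15:45, 16:00-17:45, 17:50-18:00 (subtract 1h to convert from UTC+1).
Rosa in UTC: 09:05-09:55, 13:20-14:40, 15:15-16:30, 16:45-18:00 (subtract 1h to convert from UTC+1).
Mei in UTC: 09:00-11:20, 12:35-18:00 (add 5h to convert from UTC-5).
Leo in UTC: 09:00-09:25, 09:55-11:05, 12:20-18:00 (add 5h to convert from UTC-5).
Tara in UTC: 09:05-09:30, 10:25-10:40, 13:55-15:55, 16:45-17:45 (add 5h to convert from UTC-5).
Sam in UTC: 09:00-10:10, 13:15-18:00 (add 5h to convert from UTC-5).
Divya ∩ Rosa: 09:05-09:55, 13:20-14:40, 15:15-15:45, 16:00-16:30, 16:45-17:45, 17:50-18:00.
Divya ∩ Rosa ∩ Mei: 09:05-09:55, 13:20-14:40, 15:15-15:45, 16:00-16:30, 16:45-17:45, 17:50-18:00.
Divya ∩ Rosa ∩ Mei ∩ Leo: 09:05-09:25, 13:20-14:40, 15:15-15:45, 16:00-16:30, 16:45-17:45, 17:50-18:00.
Divya ∩ Rosa ∩ Mei ∩ Leo ∩ Tara: 09:05-09:25, 13:55-14:40, 15:15-15:45, 16:45-17:45.
Divya ∩ Rosa ∩ Mei ∩ Leo ∩ Tara ∩ Sam: 09:05-09:25, 13:55-14:40, 15:15-15:45, 16:45-17:45.
Summing the common windows: 20 + 45 + 30 + 60 = 155 minutes.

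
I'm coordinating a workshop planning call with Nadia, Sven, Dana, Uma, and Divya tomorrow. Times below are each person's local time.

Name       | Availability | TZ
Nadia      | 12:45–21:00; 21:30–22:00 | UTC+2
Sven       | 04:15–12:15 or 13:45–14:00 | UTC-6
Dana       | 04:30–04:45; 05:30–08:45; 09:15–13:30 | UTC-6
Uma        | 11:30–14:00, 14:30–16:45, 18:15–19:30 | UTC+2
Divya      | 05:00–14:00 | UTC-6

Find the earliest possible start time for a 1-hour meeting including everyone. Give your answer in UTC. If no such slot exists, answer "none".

Nadia in UTC: 10:45-19:00, 19:30-20:00 (subtract 2h to convert from UTC+2).
Sven in UTC: 10:15-18:15, 19:45-20:00 (add 6h to convert from UTC-6).
Dana in UTC: 10:30-10:45, 11:30-14:45, 15:15-19:30 (add 6h to convert from UTC-6).
Uma in UTC: 09:30-12:00, 12:30-14:45, 16:15-17:30 (subtract 2h to convert from UTC+2).
Divya in UTC: 11:00-20:00 (add 6h to convert from UTC-6).
Nadia ∩ Sven: 10:45-18:15, 19:45-20:00.
Nadia ∩ Sven ∩ Dana: 11:30-14:45, 15:15-18:15.
Nadia ∩ Sven ∩ Dana ∩ Uma: 11:30-12:00, 12:30-14:45, 16:15-17:30.
Nadia ∩ Sven ∩ Dana ∩ Uma ∩ Divya: 11:30-12:00, 12:30-14:45, 16:15-17:30.
The first common window of at least 60 minutes is 12:30-14:45, so the earliest start is 12:30.

12:30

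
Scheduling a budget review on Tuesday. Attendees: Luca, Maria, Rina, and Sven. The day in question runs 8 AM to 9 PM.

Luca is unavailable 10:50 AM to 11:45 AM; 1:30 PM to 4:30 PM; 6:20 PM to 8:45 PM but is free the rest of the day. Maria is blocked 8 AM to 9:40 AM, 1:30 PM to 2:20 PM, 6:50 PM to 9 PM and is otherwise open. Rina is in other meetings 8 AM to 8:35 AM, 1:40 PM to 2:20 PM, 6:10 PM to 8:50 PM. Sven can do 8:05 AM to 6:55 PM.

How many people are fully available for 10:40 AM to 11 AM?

Luca free: 08:00-10:50, 11:45-13:30, 16:30-18:20, 20:45-21:00 (invert busy blocks within the working day).
Maria free: 09:40-13:30, 14:20-18:50 (invert busy blocks within the working day).
Rina free: 08:35-13:40, 14:20-18:10, 20:50-21:00 (invert busy blocks within the working day).
Sven free: 08:05-18:55.
Maria, Rina, and Sven can make the full 10:40-11:00 slot — that's 3.

3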